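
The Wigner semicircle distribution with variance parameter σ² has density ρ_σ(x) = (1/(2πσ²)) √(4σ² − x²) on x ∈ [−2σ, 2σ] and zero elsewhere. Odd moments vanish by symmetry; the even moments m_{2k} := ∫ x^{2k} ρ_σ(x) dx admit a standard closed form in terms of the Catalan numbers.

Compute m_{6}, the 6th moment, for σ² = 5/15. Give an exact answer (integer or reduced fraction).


By the scaled semicircle moment identity, m_{2k} = σ^{2k} · C_k with k = 3.
C_3 = (1/(k+1)) · C(2k, k) = (1/4) · C(6, 3) = (1/4) · 20 = 5.
σ^{2k} = (σ²)^k = (5/15)^3 = 1/27.

Therefore m_{6} = σ^{6} · C_3 = (1/27) · 5 = 5/27.


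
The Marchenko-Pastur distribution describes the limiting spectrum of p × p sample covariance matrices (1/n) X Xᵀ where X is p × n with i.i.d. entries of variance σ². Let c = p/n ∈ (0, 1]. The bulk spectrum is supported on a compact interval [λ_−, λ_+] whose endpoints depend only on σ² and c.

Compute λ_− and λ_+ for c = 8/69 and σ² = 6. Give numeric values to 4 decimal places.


c = 8/69 = 0.115942; √c = 0.340503.
λ_− = σ² (1 − √c)² = 6 · (1 − 0.340503)² = 6 · (0.659497)² = 2.609621.
λ_+ = σ² (1 + √c)² = 6 · (1 + 0.340503)² = 6 · (1.340503)² = 10.781684.

Rounded to 4 decimal places: λ_− ≈ 2.6096, λ_+ ≈ 10.7817.


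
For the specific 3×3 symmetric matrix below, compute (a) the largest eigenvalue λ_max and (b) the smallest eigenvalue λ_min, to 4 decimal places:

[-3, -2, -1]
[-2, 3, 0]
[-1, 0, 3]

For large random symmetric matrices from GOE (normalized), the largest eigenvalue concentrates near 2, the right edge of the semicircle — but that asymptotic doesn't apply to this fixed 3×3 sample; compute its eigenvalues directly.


Since M is real symmetric, all three eigenvalues are real; they are the roots of det(λI − M) = λ³ − (tr M) λ² + s λ − det M, where s is the sum of the principal 2×2 minors.
tr M = -3 + 3 + 3 = 3.
s = ((-3)·3 − (-2)²) + ((-3)·3 − (-1)²) + (3·3 − 0²) = -13 + (-10) + 9 = -14.
det M (expand along row 1) = (-3)·9 − (-2)·(-6) + (-1)·3 = -42.
Characteristic polynomial: λ³ − 3λ² − 14λ + 42 = 0.
Substitute λ = y + (tr M)/3 = y + 1.000000 to remove the quadratic term: y³ + p·y + q = 0 with p = s − (tr M)²/3 = -17.000000 and q = −2(tr M)³/27 + (tr M)·s/3 − det M = 26.000000.
Three real roots ⇒ use the trigonometric (Viète) form: r = 2√(−p/3) = 4.760952, φ = arccos(3q/(p·r)) = arccos(-0.963722) = 2.871410 rad.
y_k = r·cos(φ/3 − 2πk/3) for k = 0, 1, 2 gives y = 2.741657, 2.000000, -4.741657.
λ_k = y_k + 1.000000 gives λ = 3.7417, 3.0000, -3.7417 (check: the sum is 3.0000 = tr M).

Hence λ_max = 3.7417 and λ_min = -3.7417.


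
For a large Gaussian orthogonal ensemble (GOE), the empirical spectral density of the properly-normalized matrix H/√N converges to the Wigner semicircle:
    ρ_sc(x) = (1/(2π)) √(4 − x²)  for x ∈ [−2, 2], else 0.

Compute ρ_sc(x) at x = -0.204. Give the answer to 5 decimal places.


ρ_sc(x) = (1/(2π)) √(4 − x²). With x = -0.204:
  4 − x² = 4 − (-0.204)² = 4 − 0.041616 = 3.958384.
  √(4 − x²) = 1.989569.
  1/(2π) = 0.159155.
  ρ_sc(-0.204) = 0.159155 · 1.989569 = 0.316650.

Rounded to 5 decimal places: ρ_sc(-0.204) ≈ 0.31665.


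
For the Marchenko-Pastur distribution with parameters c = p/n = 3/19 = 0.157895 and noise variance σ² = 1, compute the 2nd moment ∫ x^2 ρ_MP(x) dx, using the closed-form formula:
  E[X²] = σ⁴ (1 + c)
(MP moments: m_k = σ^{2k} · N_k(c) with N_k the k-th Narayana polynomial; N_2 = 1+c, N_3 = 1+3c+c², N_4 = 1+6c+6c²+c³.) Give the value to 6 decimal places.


E[X²] = σ⁴ (1 + c) (second MP moment). With σ² = 1 (so σ⁴ = 1) and c = 3/19 = 0.157895: E[X²] = 1 · (1 + 0.157895) = 1 · 1.157895.

So E[X^2] = 1.157895.


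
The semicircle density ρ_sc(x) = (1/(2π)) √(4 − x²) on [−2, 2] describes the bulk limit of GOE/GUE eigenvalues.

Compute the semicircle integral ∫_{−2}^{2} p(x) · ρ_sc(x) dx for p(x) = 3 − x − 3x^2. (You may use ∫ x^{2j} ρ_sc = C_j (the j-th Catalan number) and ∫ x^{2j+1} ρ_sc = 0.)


Write p(x) = Σ a_i x^i, split into monomials and integrate each against ρ_sc separately.
Using ∫ x^{2j} ρ_sc = C_j = (1/(j+1)) C(2j, j) (Catalan numbers) and ∫ x^{2j+1} ρ_sc = 0 (odd monomials vanish by symmetry):
  i = 0 (even): a_0 · C_{0} = 3 · 1 = 3
  i = 1 (odd): ∫ x^1 ρ_sc = 0 (vanishes)
  i = 2 (even): a_2 · C_{1} = -3 · 1 = -3

Summing the contributions: ∫_{−2}^{2} p(x) ρ_sc(x) dx = 3 + (-3) = 0.


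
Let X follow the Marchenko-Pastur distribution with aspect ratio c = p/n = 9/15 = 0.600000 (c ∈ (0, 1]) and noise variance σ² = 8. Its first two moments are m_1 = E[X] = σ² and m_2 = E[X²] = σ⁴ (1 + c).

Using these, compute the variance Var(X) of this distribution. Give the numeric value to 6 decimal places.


m_1 = E[X] = σ² = 8, so m_1² = 64.
m_2 = E[X²] = σ⁴ (1 + c) = 64 · (1 + 0.600000) = 64 · 1.600000 = 102.400000.
(Note m_2 − m_1² simplifies to c · σ⁴ = 0.600000 · 64.)

Var(X) = m_2 − m_1² = 102.400000 − 64 = 38.400000.


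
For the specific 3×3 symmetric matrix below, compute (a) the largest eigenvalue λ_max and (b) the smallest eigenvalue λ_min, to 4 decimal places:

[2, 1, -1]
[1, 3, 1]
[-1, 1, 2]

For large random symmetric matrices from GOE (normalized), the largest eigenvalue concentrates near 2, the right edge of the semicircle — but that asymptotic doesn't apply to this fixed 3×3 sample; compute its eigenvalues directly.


Since M is real symmetric, all three eigenvalues are real; they are the roots of det(λI − M) = λ³ − (tr M) λ² + s λ − det M, where s is the sum of the principal 2×2 minors.
tr M = 2 + 3 + 2 = 7.
s = (2·3 − 1²) + (2·2 − (-1)²) + (3·2 − 1²) = 5 + 3 + 5 = 13.
det M (expand along row 1) = 2·5 − 1·3 + (-1)·4 = 3.
Characteristic polynomial: λ³ − 7λ² + 13λ − 3 = 0.
Substitute λ = y + (tr M)/3 = y + 2.333333 to remove the quadratic term: y³ + p·y + q = 0 with p = s − (tr M)²/3 = -3.333333 and q = −2(tr M)³/27 + (tr M)·s/3 − det M = 1.925926.
Three real roots ⇒ use the trigonometric (Viète) form: r = 2√(−p/3) = 2.108185, φ = arccos(3q/(p·r)) = arccos(-0.822192) = 2.536048 rad.
y_k = r·cos(φ/3 − 2πk/3) for k = 0, 1, 2 gives y = 1.398717, 0.666667, -2.065384.
λ_k = y_k + 2.333333 gives λ = 3.7321, 3.0000, 0.2679 (check: the sum is 7.0000 = tr M).

Hence λ_max = 3.7321 and λ_min = 0.2679.


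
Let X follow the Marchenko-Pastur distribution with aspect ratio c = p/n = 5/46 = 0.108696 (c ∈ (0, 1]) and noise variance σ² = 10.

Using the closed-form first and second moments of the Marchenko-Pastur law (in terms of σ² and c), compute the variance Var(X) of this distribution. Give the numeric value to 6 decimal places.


Recall the MP moments m_1 = E[X] = σ² and m_2 = E[X²] = σ⁴ (1 + c).
m_1 = E[X] = σ² = 10, so m_1² = 100.
m_2 = E[X²] = σ⁴ (1 + c) = 100 · (1 + 0.108696) = 100 · 1.108696 = 110.869565.
(Note m_2 − m_1² simplifies to c · σ⁴ = 0.108696 · 100.)

Var(X) = m_2 − m_1² = 110.869565 − 100 = 10.869565.


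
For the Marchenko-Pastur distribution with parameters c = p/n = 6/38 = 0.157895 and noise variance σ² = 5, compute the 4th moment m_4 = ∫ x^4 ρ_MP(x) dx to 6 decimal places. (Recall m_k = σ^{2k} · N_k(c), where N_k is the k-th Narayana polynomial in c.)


E[X⁴] = σ⁸ (1 + 6c + 6c² + c³) (fourth MP moment). With σ² = 5 (so σ⁸ = 625) and c = 6/38 = 0.157895: E[X⁴] = 625 · (1 + 6·0.157895 + 6·(0.157895)² + (0.157895)³) = 625 · 2.100889.

So E[X^4] = 1313.055839.


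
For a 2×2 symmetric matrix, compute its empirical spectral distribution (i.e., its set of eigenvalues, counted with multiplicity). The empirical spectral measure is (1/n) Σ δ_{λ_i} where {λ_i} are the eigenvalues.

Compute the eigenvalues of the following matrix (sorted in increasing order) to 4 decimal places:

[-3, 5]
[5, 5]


Since M is real symmetric, both eigenvalues are real; they are the roots of det(λI − M) = λ² − (tr M) λ + det M.
tr M = -3 + 5 = 2.
det M = (-3)·5 − 5² = -15 − 25 = -40.
Characteristic polynomial: λ² − 2λ − 40 = 0.
Discriminant Δ = (tr M)² − 4·det M = 4 − (-160) = 164; √Δ = 12.806248.
λ = (tr M ± √Δ)/2 = (2 ± 12.806248)/2, giving (tr M − √Δ)/2 = -5.4031 and (tr M + √Δ)/2 = 7.4031.

Eigenvalues sorted in increasing order: [-5.4031, 7.4031].


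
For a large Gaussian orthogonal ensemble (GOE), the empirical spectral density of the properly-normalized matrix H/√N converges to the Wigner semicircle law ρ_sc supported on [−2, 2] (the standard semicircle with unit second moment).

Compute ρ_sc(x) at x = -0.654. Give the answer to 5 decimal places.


ρ_sc(x) = (1/(2π)) √(4 − x²). With x = -0.654:
  4 − x² = 4 − (-0.654)² = 4 − 0.427716 = 3.572284.
  √(4 − x²) = 1.890049.
  1/(2π) = 0.159155.
  ρ_sc(-0.654) = 0.159155 · 1.890049 = 0.300811.

Rounded to 5 decimal places: ρ_sc(-0.654) ≈ 0.30081.


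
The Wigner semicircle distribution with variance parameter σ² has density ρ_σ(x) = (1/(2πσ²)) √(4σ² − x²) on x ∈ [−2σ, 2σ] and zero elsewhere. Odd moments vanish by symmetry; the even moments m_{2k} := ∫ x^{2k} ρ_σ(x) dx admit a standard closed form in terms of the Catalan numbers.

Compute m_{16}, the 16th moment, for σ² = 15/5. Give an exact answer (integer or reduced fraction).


By the scaled semicircle moment identity, m_{2k} = σ^{2k} · C_k with k = 8.
C_8 = (1/(k+1)) · C(2k, k) = (1/9) · C(16, 8) = (1/9) · 12870 = 1430.
σ^{2k} = (σ²)^k = (15/5)^8 = 6561.

Therefore m_{16} = σ^{16} · C_8 = 6561 · 1430 = 9382230.


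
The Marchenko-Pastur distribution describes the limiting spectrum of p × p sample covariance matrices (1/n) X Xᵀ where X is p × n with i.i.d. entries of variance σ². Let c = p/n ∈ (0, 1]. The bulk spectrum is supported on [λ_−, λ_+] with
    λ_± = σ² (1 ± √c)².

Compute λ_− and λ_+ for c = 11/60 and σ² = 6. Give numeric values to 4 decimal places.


c = 11/60 = 0.183333; √c = 0.428174.
λ_− = σ² (1 − √c)² = 6 · (1 − 0.428174)² = 6 · (0.571826)² = 1.961907.
λ_+ = σ² (1 + √c)² = 6 · (1 + 0.428174)² = 6 · (1.428174)² = 12.238093.

Rounded to 4 decimal places: λ_− ≈ 1.9619, λ_+ ≈ 12.2381.


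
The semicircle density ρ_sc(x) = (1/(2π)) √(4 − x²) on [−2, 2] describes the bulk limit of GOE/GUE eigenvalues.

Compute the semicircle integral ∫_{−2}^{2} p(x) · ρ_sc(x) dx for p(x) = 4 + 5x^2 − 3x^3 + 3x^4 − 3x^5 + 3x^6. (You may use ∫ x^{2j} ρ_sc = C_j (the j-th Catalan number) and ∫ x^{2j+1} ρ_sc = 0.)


Write p(x) = Σ a_i x^i, split into monomials and integrate each against ρ_sc separately.
Using ∫ x^{2j} ρ_sc = C_j = (1/(j+1)) C(2j, j) (Catalan numbers) and ∫ x^{2j+1} ρ_sc = 0 (odd monomials vanish by symmetry):
  i = 0 (even): a_0 · C_{0} = 4 · 1 = 4
  i = 2 (even): a_2 · C_{1} = 5 · 1 = 5
  i = 3 (odd): ∫ x^3 ρ_sc = 0 (vanishes)
  i = 4 (even): a_4 · C_{2} = 3 · 2 = 6
  i = 5 (odd): ∫ x^5 ρ_sc = 0 (vanishes)
  i = 6 (even): a_6 · C_{3} = 3 · 5 = 15

Summing the contributions: ∫_{−2}^{2} p(x) ρ_sc(x) dx = 4 + 5 + 6 + 15 = 30.


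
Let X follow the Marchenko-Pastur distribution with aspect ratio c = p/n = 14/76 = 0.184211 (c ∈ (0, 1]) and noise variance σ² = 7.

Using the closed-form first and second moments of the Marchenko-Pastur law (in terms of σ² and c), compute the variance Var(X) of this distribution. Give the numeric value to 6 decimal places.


Recall the MP moments m_1 = E[X] = σ² and m_2 = E[X²] = σ⁴ (1 + c).
m_1 = E[X] = σ² = 7, so m_1² = 49.
m_2 = E[X²] = σ⁴ (1 + c) = 49 · (1 + 0.184211) = 49 · 1.184211 = 58.026316.
(Note m_2 − m_1² simplifies to c · σ⁴ = 0.184211 · 49.)

Var(X) = m_2 − m_1² = 58.026316 − 49 = 9.026316.


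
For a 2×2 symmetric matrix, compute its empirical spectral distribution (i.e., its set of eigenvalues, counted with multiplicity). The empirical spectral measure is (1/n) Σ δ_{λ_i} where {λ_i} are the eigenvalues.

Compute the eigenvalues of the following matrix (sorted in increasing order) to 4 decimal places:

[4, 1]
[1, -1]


Since M is real symmetric, both eigenvalues are real; they are the roots of det(λI − M) = λ² − (tr M) λ + det M.
tr M = 4 + (-1) = 3.
det M = 4·(-1) − 1² = -4 − 1 = -5.
Characteristic polynomial: λ² − 3λ − 5 = 0.
Discriminant Δ = (tr M)² − 4·det M = 9 − (-20) = 29; √Δ = 5.385165.
λ = (tr M ± √Δ)/2 = (3 ± 5.385165)/2, giving (tr M − √Δ)/2 = -1.1926 and (tr M + √Δ)/2 = 4.1926.

Eigenvalues sorted in increasing order: [-1.1926, 4.1926].


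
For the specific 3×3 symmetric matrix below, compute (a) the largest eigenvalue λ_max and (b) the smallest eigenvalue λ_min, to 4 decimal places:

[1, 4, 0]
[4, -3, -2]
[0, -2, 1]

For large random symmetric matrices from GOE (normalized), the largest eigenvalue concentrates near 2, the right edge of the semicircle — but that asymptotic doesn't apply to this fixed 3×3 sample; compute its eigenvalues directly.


Since M is real symmetric, all three eigenvalues are real; they are the roots of det(λI − M) = λ³ − (tr M) λ² + s λ − det M, where s is the sum of the principal 2×2 minors.
tr M = 1 + (-3) + 1 = -1.
s = (1·(-3) − 4²) + (1·1 − 0²) + ((-3)·1 − (-2)²) = -19 + 1 + (-7) = -25.
det M (expand along row 1) = 1·(-7) − 4·4 + 0·(-8) = -23.
Characteristic polynomial: λ³ + λ² − 25λ + 23 = 0.
Substitute λ = y + (tr M)/3 = y − 0.333333 to remove the quadratic term: y³ + p·y + q = 0 with p = s − (tr M)²/3 = -25.333333 and q = −2(tr M)³/27 + (tr M)·s/3 − det M = 31.407407.
Three real roots ⇒ use the trigonometric (Viète) form: r = 2√(−p/3) = 5.811865, φ = arccos(3q/(p·r)) = arccos(-0.639949) = 2.265228 rad.
y_k = r·cos(φ/3 − 2πk/3) for k = 0, 1, 2 gives y = 4.232313, 1.333333, -5.565646.
λ_k = y_k − 0.333333 gives λ = 3.8990, 1.0000, -5.8990 (check: the sum is -1.0000 = tr M).

Hence λ_max = 3.8990 and λ_min = -5.8990.


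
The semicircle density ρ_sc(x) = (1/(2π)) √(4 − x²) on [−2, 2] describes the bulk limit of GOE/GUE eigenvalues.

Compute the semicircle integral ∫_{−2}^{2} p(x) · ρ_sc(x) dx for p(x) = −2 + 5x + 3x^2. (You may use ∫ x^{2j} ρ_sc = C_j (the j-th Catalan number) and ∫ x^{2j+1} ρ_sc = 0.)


Write p(x) = Σ a_i x^i, split into monomials and integrate each against ρ_sc separately.
Using ∫ x^{2j} ρ_sc = C_j = (1/(j+1)) C(2j, j) (Catalan numbers) and ∫ x^{2j+1} ρ_sc = 0 (odd monomials vanish by symmetry):
  i = 0 (even): a_0 · C_{0} = -2 · 1 = -2
  i = 1 (odd): ∫ x^1 ρ_sc = 0 (vanishes)
  i = 2 (even): a_2 · C_{1} = 3 · 1 = 3

Summing the contributions: ∫_{−2}^{2} p(x) ρ_sc(x) dx = (-2) + 3 = 1.


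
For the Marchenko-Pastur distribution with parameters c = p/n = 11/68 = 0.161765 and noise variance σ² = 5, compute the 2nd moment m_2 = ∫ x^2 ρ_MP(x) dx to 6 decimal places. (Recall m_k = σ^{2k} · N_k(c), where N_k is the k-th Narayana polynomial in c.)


E[X²] = σ⁴ (1 + c) (second MP moment). With σ² = 5 (so σ⁴ = 25) and c = 11/68 = 0.161765: E[X²] = 25 · (1 + 0.161765) = 25 · 1.161765.

So E[X^2] = 29.044118.


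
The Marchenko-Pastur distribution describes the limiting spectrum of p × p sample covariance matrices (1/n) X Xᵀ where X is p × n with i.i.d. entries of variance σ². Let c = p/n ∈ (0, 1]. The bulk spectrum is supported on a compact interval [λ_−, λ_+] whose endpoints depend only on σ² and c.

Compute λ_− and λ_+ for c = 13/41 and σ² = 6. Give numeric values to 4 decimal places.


c = 13/41 = 0.317073; √c = 0.563093.
λ_− = σ² (1 − √c)² = 6 · (1 − 0.563093)² = 6 · (0.436907)² = 1.145329.
λ_+ = σ² (1 + √c)² = 6 · (1 + 0.563093)² = 6 · (1.563093)² = 14.659549.

Rounded to 4 decimal places: λ_− ≈ 1.1453, λ_+ ≈ 14.6595.


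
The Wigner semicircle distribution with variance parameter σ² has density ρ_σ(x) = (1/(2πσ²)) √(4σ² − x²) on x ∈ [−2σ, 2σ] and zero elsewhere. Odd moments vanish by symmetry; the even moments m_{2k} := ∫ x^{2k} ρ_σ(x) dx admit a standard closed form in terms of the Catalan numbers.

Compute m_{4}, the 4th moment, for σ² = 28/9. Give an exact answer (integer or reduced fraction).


By the scaled semicircle moment identity, m_{2k} = σ^{2k} · C_k with k = 2.
C_2 = (1/(k+1)) · C(2k, k) = (1/3) · C(4, 2) = (1/3) · 6 = 2.
σ^{2k} = (σ²)^k = (28/9)^2 = 784/81.

Therefore m_{4} = σ^{4} · C_2 = (784/81) · 2 = 1568/81.


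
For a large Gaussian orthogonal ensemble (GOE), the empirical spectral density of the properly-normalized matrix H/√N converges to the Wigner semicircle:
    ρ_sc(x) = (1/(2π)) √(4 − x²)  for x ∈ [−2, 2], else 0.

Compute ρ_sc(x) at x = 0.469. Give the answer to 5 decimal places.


ρ_sc(x) = (1/(2π)) √(4 − x²). With x = 0.469:
  4 − x² = 4 − (0.469)² = 4 − 0.219961 = 3.780039.
  √(4 − x²) = 1.944232.
  1/(2π) = 0.159155.
  ρ_sc(0.469) = 0.159155 · 1.944232 = 0.309434.

Rounded to 5 decimal places: ρ_sc(0.469) ≈ 0.30943.


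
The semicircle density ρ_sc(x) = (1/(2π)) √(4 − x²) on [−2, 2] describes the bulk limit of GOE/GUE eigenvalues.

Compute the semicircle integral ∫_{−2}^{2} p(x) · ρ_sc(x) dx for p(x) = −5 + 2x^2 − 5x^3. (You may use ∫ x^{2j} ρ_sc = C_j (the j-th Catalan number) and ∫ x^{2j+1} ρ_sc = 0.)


Write p(x) = Σ a_i x^i, split into monomials and integrate each against ρ_sc separately.
Using ∫ x^{2j} ρ_sc = C_j = (1/(j+1)) C(2j, j) (Catalan numbers) and ∫ x^{2j+1} ρ_sc = 0 (odd monomials vanish by symmetry):
  i = 0 (even): a_0 · C_{0} = -5 · 1 = -5
  i = 2 (even): a_2 · C_{1} = 2 · 1 = 2
  i = 3 (odd): ∫ x^3 ρ_sc = 0 (vanishes)

Summing the contributions: ∫_{−2}^{2} p(x) ρ_sc(x) dx = (-5) + 2 = -3.


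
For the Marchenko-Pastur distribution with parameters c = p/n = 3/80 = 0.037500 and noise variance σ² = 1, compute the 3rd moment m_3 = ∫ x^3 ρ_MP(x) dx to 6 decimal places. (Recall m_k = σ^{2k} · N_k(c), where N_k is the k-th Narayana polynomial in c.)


E[X³] = σ⁶ (1 + 3c + c²) (third MP moment). With σ² = 1 (so σ⁶ = 1) and c = 3/80 = 0.037500: E[X³] = 1 · (1 + 3·0.037500 + (0.037500)²) = 1 · 1.113906.

So E[X^3] = 1.113906.


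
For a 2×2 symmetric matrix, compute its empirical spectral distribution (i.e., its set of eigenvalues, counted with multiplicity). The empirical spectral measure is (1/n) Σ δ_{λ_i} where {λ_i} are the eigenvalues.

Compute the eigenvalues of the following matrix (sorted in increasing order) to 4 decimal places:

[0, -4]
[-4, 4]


Since M is real symmetric, both eigenvalues are real; they are the roots of det(λI − M) = λ² − (tr M) λ + det M.
tr M = 0 + 4 = 4.
det M = 0·4 − (-4)² = 0 − 16 = -16.
Characteristic polynomial: λ² − 4λ − 16 = 0.
Discriminant Δ = (tr M)² − 4·det M = 16 − (-64) = 80; √Δ = 8.944272.
λ = (tr M ± √Δ)/2 = (4 ± 8.944272)/2, giving (tr M − √Δ)/2 = -2.4721 and (tr M + √Δ)/2 = 6.4721.

Eigenvalues sorted in increasing order: [-2.4721, 6.4721].


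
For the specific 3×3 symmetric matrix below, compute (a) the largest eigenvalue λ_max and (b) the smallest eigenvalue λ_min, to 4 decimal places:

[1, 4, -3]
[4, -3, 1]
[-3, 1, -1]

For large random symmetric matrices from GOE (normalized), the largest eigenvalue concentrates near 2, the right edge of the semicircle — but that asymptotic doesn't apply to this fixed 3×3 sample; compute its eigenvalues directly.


Since M is real symmetric, all three eigenvalues are real; they are the roots of det(λI − M) = λ³ − (tr M) λ² + s λ − det M, where s is the sum of the principal 2×2 minors.
tr M = 1 + (-3) + (-1) = -3.
s = (1·(-3) − 4²) + (1·(-1) − (-3)²) + ((-3)·(-1) − 1²) = -19 + (-10) + 2 = -27.
det M (expand along row 1) = 1·2 − 4·(-1) + (-3)·(-5) = 21.
Characteristic polynomial: λ³ + 3λ² − 27λ − 21 = 0.
Substitute λ = y + (tr M)/3 = y − 1.000000 to remove the quadratic term: y³ + p·y + q = 0 with p = s − (tr M)²/3 = -30.000000 and q = −2(tr M)³/27 + (tr M)·s/3 − det M = 8.000000.
Three real roots ⇒ use the trigonometric (Viète) form: r = 2√(−p/3) = 6.324555, φ = arccos(3q/(p·r)) = arccos(-0.126491) = 1.697627 rad.
y_k = r·cos(φ/3 − 2πk/3) for k = 0, 1, 2 gives y = 5.338680, 0.267303, -5.605983.
λ_k = y_k − 1.000000 gives λ = 4.3387, -0.7327, -6.6060 (check: the sum is -3.0000 = tr M).

Hence λ_max = 4.3387 and λ_min = -6.6060.


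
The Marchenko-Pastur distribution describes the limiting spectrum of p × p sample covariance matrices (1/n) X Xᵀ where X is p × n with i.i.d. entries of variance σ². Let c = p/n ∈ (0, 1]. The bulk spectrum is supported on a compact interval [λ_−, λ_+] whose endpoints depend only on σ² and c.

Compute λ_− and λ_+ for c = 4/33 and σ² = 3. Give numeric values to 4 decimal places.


c = 4/33 = 0.121212; √c = 0.348155.
λ_− = σ² (1 − √c)² = 3 · (1 − 0.348155)² = 3 · (0.651845)² = 1.274704.
λ_+ = σ² (1 + √c)² = 3 · (1 + 0.348155)² = 3 · (1.348155)² = 5.452568.

Rounded to 4 decimal places: λ_− ≈ 1.2747, λ_+ ≈ 5.4526.


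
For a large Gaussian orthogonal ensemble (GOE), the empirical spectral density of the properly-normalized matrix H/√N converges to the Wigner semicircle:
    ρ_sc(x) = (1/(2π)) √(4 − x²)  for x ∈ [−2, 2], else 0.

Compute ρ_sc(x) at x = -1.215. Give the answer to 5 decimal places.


ρ_sc(x) = (1/(2π)) √(4 − x²). With x = -1.215:
  4 − x² = 4 − (-1.215)² = 4 − 1.476225 = 2.523775.
  √(4 − x²) = 1.588639.
  1/(2π) = 0.159155.
  ρ_sc(-1.215) = 0.159155 · 1.588639 = 0.252840.

Rounded to 5 decimal places: ρ_sc(-1.215) ≈ 0.25284.


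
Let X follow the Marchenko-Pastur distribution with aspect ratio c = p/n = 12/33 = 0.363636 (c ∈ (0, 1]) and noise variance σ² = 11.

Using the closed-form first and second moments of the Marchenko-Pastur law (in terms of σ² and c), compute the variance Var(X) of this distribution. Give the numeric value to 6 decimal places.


Recall the MP moments m_1 = E[X] = σ² and m_2 = E[X²] = σ⁴ (1 + c).
m_1 = E[X] = σ² = 11, so m_1² = 121.
m_2 = E[X²] = σ⁴ (1 + c) = 121 · (1 + 0.363636) = 121 · 1.363636 = 165.000000.
(Note m_2 − m_1² simplifies to c · σ⁴ = 0.363636 · 121.)

Var(X) = m_2 − m_1² = 165.000000 − 121 = 44.000000.


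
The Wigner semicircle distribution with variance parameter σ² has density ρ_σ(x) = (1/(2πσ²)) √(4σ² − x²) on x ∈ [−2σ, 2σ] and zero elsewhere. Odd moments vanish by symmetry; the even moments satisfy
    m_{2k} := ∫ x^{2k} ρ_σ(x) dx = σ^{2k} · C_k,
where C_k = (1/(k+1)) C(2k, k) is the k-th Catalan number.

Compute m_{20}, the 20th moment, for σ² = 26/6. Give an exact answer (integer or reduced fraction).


By the scaled semicircle moment identity, m_{2k} = σ^{2k} · C_k with k = 10.
C_10 = (1/(k+1)) · C(2k, k) = (1/11) · C(20, 10) = (1/11) · 184756 = 16796.
σ^{2k} = (σ²)^k = (26/6)^10 = 137858491849/59049.

Therefore m_{20} = σ^{20} · C_10 = (137858491849/59049) · 16796 = 2315471229095804/59049.


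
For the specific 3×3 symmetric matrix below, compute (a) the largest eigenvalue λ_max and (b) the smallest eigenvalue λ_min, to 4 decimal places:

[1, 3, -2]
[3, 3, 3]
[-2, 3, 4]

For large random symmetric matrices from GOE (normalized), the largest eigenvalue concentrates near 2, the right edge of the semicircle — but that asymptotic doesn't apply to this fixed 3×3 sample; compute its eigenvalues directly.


Since M is real symmetric, all three eigenvalues are real; they are the roots of det(λI − M) = λ³ − (tr M) λ² + s λ − det M, where s is the sum of the principal 2×2 minors.
tr M = 1 + 3 + 4 = 8.
s = (1·3 − 3²) + (1·4 − (-2)²) + (3·4 − 3²) = -6 + 0 + 3 = -3.
det M (expand along row 1) = 1·3 − 3·18 + (-2)·15 = -81.
Characteristic polynomial: λ³ − 8λ² − 3λ + 81 = 0.
Substitute λ = y + (tr M)/3 = y + 2.666667 to remove the quadratic term: y³ + p·y + q = 0 with p = s − (tr M)²/3 = -24.333333 and q = −2(tr M)³/27 + (tr M)·s/3 − det M = 35.074074.
Three real roots ⇒ use the trigonometric (Viète) form: r = 2√(−p/3) = 5.696002, φ = arccos(3q/(p·r)) = arccos(-0.759164) = 2.432824 rad.
y_k = r·cos(φ/3 − 2πk/3) for k = 0, 1, 2 gives y = 3.923499, 1.614275, -5.537774.
λ_k = y_k + 2.666667 gives λ = 6.5902, 4.2809, -2.8711 (check: the sum is 8.0000 = tr M).

Hence λ_max = 6.5902 and λ_min = -2.8711.


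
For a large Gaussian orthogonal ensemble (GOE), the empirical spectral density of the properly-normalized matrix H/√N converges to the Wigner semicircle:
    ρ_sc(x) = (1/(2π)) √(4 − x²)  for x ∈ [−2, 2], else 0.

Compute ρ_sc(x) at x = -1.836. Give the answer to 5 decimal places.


ρ_sc(x) = (1/(2π)) √(4 − x²). With x = -1.836:
  4 − x² = 4 − (-1.836)² = 4 − 3.370896 = 0.629104.
  √(4 − x²) = 0.793161.
  1/(2π) = 0.159155.
  ρ_sc(-1.836) = 0.159155 · 0.793161 = 0.126235.

Rounded to 5 decimal places: ρ_sc(-1.836) ≈ 0.12624.


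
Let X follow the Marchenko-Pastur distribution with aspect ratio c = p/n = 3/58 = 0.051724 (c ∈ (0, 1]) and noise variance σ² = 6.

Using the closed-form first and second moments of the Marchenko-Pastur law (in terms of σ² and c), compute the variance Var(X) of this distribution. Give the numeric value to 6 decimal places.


Recall the MP moments m_1 = E[X] = σ² and m_2 = E[X²] = σ⁴ (1 + c).
m_1 = E[X] = σ² = 6, so m_1² = 36.
m_2 = E[X²] = σ⁴ (1 + c) = 36 · (1 + 0.051724) = 36 · 1.051724 = 37.862069.
(Note m_2 − m_1² simplifies to c · σ⁴ = 0.051724 · 36.)

Var(X) = m_2 − m_1² = 37.862069 − 36 = 1.862069.


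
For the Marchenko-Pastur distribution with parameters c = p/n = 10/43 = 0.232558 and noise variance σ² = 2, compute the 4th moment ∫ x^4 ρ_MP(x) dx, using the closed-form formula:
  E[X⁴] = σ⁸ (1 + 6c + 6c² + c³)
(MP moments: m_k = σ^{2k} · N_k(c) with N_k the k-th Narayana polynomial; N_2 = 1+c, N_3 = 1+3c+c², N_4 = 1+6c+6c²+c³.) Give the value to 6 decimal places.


E[X⁴] = σ⁸ (1 + 6c + 6c² + c³) (fourth MP moment). With σ² = 2 (so σ⁸ = 16) and c = 10/43 = 0.232558: E[X⁴] = 16 · (1 + 6·0.232558 + 6·(0.232558)² + (0.232558)³) = 16 · 2.732426.

So E[X^4] = 43.718817.


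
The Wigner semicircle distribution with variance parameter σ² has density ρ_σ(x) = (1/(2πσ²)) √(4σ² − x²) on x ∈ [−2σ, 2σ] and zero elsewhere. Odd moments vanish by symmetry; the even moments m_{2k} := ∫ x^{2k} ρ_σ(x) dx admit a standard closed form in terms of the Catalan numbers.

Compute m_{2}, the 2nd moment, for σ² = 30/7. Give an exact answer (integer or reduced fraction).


By the scaled semicircle moment identity, m_{2k} = σ^{2k} · C_k with k = 1.
C_1 = (1/(k+1)) · C(2k, k) = (1/2) · C(2, 1) = (1/2) · 2 = 1.
σ^{2k} = (σ²)^k = (30/7)^1 = 30/7.

Therefore m_{2} = σ^{2} · C_1 = (30/7) · 1 = 30/7.


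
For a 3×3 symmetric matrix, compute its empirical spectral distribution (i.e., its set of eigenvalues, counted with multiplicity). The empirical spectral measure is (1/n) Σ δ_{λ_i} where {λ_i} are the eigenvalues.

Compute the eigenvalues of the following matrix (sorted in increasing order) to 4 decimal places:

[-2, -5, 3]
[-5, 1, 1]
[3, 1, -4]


Since M is real symmetric, all three eigenvalues are real; they are the roots of det(λI − M) = λ³ − (tr M) λ² + s λ − det M, where s is the sum of the principal 2×2 minors.
tr M = -2 + 1 + (-4) = -5.
s = ((-2)·1 − (-5)²) + ((-2)·(-4) − 3²) + (1·(-4) − 1²) = -27 + (-1) + (-5) = -33.
det M (expand along row 1) = (-2)·(-5) − (-5)·17 + 3·(-8) = 71.
Characteristic polynomial: λ³ + 5λ² − 33λ − 71 = 0.
Substitute λ = y + (tr M)/3 = y − 1.666667 to remove the quadratic term: y³ + p·y + q = 0 with p = s − (tr M)²/3 = -41.333333 and q = −2(tr M)³/27 + (tr M)·s/3 − det M = -6.740741.
Three real roots ⇒ use the trigonometric (Viète) form: r = 2√(−p/3) = 7.423686, φ = arccos(3q/(p·r)) = arccos(0.065904) = 1.504845 rad.
y_k = r·cos(φ/3 − 2πk/3) for k = 0, 1, 2 gives y = 6.509141, -0.163188, -6.345953.
λ_k = y_k − 1.666667 gives λ = 4.8425, -1.8299, -8.0126 (check: the sum is -5.0000 = tr M).

Eigenvalues sorted in increasing order: [-8.0126, -1.8299, 4.8425].


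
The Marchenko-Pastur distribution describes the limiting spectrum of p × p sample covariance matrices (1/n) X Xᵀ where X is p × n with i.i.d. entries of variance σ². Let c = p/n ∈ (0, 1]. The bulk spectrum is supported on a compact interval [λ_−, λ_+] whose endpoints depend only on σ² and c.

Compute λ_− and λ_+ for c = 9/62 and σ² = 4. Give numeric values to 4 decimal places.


c = 9/62 = 0.145161; √c = 0.381000.
λ_− = σ² (1 − √c)² = 4 · (1 − 0.381000)² = 4 · (0.619000)² = 1.532642.
λ_+ = σ² (1 + √c)² = 4 · (1 + 0.381000)² = 4 · (1.381000)² = 7.628648.

Rounded to 4 decimal places: λ_− ≈ 1.5326, λ_+ ≈ 7.6286.


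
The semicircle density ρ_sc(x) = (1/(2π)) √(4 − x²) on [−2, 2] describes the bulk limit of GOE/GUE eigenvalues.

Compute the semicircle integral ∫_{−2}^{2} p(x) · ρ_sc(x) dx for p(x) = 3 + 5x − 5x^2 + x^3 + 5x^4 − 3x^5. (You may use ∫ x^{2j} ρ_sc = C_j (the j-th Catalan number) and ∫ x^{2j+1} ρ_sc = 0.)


Write p(x) = Σ a_i x^i, split into monomials and integrate each against ρ_sc separately.
Using ∫ x^{2j} ρ_sc = C_j = (1/(j+1)) C(2j, j) (Catalan numbers) and ∫ x^{2j+1} ρ_sc = 0 (odd monomials vanish by symmetry):
  i = 0 (even): a_0 · C_{0} = 3 · 1 = 3
  i = 1 (odd): ∫ x^1 ρ_sc = 0 (vanishes)
  i = 2 (even): a_2 · C_{1} = -5 · 1 = -5
  i = 3 (odd): ∫ x^3 ρ_sc = 0 (vanishes)
  i = 4 (even): a_4 · C_{2} = 5 · 2 = 10
  i = 5 (odd): ∫ x^5 ρ_sc = 0 (vanishes)

Summing the contributions: ∫_{−2}^{2} p(x) ρ_sc(x) dx = 3 + (-5) + 10 = 8.


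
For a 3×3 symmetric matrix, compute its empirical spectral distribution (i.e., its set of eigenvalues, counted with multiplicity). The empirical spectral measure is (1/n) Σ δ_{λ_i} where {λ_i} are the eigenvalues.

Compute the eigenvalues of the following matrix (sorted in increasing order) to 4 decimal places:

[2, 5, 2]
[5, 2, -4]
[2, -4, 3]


Since M is real symmetric, all three eigenvalues are real; they are the roots of det(λI − M) = λ³ − (tr M) λ² + s λ − det M, where s is the sum of the principal 2×2 minors.
tr M = 2 + 2 + 3 = 7.
s = (2·2 − 5²) + (2·3 − 2²) + (2·3 − (-4)²) = -21 + 2 + (-10) = -29.
det M (expand along row 1) = 2·(-10) − 5·23 + 2·(-24) = -183.
Characteristic polynomial: λ³ − 7λ² − 29λ + 183 = 0.
Substitute λ = y + (tr M)/3 = y + 2.333333 to remove the quadratic term: y³ + p·y + q = 0 with p = s − (tr M)²/3 = -45.333333 and q = −2(tr M)³/27 + (tr M)·s/3 − det M = 89.925926.
Three real roots ⇒ use the trigonometric (Viète) form: r = 2√(−p/3) = 7.774603, φ = arccos(3q/(p·r)) = arccos(-0.765439) = 2.442519 rad.
y_k = r·cos(φ/3 − 2πk/3) for k = 0, 1, 2 gives y = 5.337032, 2.227442, -7.564474.
λ_k = y_k + 2.333333 gives λ = 7.6704, 4.5608, -5.2311 (check: the sum is 7.0000 = tr M).

Eigenvalues sorted in increasing order: [-5.2311, 4.5608, 7.6704].


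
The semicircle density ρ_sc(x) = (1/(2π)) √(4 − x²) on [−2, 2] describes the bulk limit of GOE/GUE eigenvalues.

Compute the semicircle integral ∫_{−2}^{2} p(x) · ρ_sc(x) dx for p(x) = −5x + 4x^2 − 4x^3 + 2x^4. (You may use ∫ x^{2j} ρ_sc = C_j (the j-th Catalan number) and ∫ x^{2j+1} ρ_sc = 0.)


Write p(x) = Σ a_i x^i, split into monomials and integrate each against ρ_sc separately.
Using ∫ x^{2j} ρ_sc = C_j = (1/(j+1)) C(2j, j) (Catalan numbers) and ∫ x^{2j+1} ρ_sc = 0 (odd monomials vanish by symmetry):
  i = 1 (odd): ∫ x^1 ρ_sc = 0 (vanishes)
  i = 2 (even): a_2 · C_{1} = 4 · 1 = 4
  i = 3 (odd): ∫ x^3 ρ_sc = 0 (vanishes)
  i = 4 (even): a_4 · C_{2} = 2 · 2 = 4

Summing the contributions: ∫_{−2}^{2} p(x) ρ_sc(x) dx = 4 + 4 = 8.


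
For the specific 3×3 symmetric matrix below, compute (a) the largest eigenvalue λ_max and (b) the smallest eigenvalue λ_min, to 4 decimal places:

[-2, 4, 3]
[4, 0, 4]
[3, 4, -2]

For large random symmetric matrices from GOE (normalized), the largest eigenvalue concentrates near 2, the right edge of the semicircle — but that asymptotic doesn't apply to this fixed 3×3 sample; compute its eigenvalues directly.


Since M is real symmetric, all three eigenvalues are real; they are the roots of det(λI − M) = λ³ − (tr M) λ² + s λ − det M, where s is the sum of the principal 2×2 minors.
tr M = -2 + 0 + (-2) = -4.
s = ((-2)·0 − 4²) + ((-2)·(-2) − 3²) + (0·(-2) − 4²) = -16 + (-5) + (-16) = -37.
det M (expand along row 1) = (-2)·(-16) − 4·(-20) + 3·16 = 160.
Characteristic polynomial: λ³ + 4λ² − 37λ − 160 = 0.
Substitute λ = y + (tr M)/3 = y − 1.333333 to remove the quadratic term: y³ + p·y + q = 0 with p = s − (tr M)²/3 = -42.333333 and q = −2(tr M)³/27 + (tr M)·s/3 − det M = -105.925926.
Three real roots ⇒ use the trigonometric (Viète) form: r = 2√(−p/3) = 7.512952, φ = arccos(3q/(p·r)) = arccos(0.999149) = 0.041247 rad.
y_k = r·cos(φ/3 − 2πk/3) for k = 0, 1, 2 gives y = 7.512242, -3.666667, -3.845575.
λ_k = y_k − 1.333333 gives λ = 6.1789, -5.0000, -5.1789 (check: the sum is -4.0000 = tr M).

Hence λ_max = 6.1789 and λ_min = -5.1789.


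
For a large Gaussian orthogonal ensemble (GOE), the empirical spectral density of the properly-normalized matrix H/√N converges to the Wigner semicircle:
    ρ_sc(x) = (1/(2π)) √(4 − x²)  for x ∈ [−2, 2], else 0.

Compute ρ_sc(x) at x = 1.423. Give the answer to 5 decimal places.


ρ_sc(x) = (1/(2π)) √(4 − x²). With x = 1.423:
  4 − x² = 4 − (1.423)² = 4 − 2.024929 = 1.975071.
  √(4 − x²) = 1.405372.
  1/(2π) = 0.159155.
  ρ_sc(1.423) = 0.159155 · 1.405372 = 0.223672.

Rounded to 5 decimal places: ρ_sc(1.423) ≈ 0.22367.


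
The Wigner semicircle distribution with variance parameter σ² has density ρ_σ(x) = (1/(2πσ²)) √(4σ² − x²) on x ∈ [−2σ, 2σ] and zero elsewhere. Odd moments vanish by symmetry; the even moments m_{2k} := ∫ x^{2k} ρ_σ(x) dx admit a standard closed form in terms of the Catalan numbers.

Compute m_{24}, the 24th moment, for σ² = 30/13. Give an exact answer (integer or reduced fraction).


By the scaled semicircle moment identity, m_{2k} = σ^{2k} · C_k with k = 12.
C_12 = (1/(k+1)) · C(2k, k) = (1/13) · C(24, 12) = (1/13) · 2704156 = 208012.
σ^{2k} = (σ²)^k = (30/13)^12 = 531441000000000000/23298085122481.

Therefore m_{24} = σ^{24} · C_12 = (531441000000000000/23298085122481) · 208012 = 110546105292000000000000/23298085122481.


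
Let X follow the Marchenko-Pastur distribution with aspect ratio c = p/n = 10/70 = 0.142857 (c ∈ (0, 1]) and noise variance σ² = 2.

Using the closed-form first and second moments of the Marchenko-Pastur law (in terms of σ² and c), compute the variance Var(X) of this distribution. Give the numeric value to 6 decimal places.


Recall the MP moments m_1 = E[X] = σ² and m_2 = E[X²] = σ⁴ (1 + c).
m_1 = E[X] = σ² = 2, so m_1² = 4.
m_2 = E[X²] = σ⁴ (1 + c) = 4 · (1 + 0.142857) = 4 · 1.142857 = 4.571429.
(Note m_2 − m_1² simplifies to c · σ⁴ = 0.142857 · 4.)

Var(X) = m_2 − m_1² = 4.571429 − 4 = 0.571429.


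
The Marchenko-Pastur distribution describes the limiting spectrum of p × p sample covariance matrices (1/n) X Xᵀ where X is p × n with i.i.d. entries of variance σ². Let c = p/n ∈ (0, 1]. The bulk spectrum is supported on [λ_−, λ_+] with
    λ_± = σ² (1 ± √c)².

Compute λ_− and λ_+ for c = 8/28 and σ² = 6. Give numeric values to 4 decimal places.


c = 8/28 = 0.285714; √c = 0.534522.
λ_− = σ² (1 − √c)² = 6 · (1 − 0.534522)² = 6 · (0.465478)² = 1.300016.
λ_+ = σ² (1 + √c)² = 6 · (1 + 0.534522)² = 6 · (1.534522)² = 14.128556.

Rounded to 4 decimal places: λ_− ≈ 1.3000, λ_+ ≈ 14.1286.


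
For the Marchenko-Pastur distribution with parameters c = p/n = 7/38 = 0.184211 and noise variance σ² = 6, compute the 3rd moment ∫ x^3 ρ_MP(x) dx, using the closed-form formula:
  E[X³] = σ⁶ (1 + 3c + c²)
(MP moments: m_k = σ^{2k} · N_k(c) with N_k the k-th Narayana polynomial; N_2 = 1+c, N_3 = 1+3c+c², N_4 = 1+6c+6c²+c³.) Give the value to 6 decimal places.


E[X³] = σ⁶ (1 + 3c + c²) (third MP moment). With σ² = 6 (so σ⁶ = 216) and c = 7/38 = 0.184211: E[X³] = 216 · (1 + 3·0.184211 + (0.184211)²) = 216 · 1.586565.

So E[X^3] = 342.698061.


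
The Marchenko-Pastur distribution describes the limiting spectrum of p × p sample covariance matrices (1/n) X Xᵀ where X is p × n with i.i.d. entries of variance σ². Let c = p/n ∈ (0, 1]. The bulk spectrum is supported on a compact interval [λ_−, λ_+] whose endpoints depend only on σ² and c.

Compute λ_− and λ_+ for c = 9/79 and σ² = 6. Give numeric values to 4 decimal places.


c = 9/79 = 0.113924; √c = 0.337526.
λ_− = σ² (1 − √c)² = 6 · (1 − 0.337526)² = 6 · (0.662474)² = 2.633228.
λ_+ = σ² (1 + √c)² = 6 · (1 + 0.337526)² = 6 · (1.337526)² = 10.733861.

Rounded to 4 decimal places: λ_− ≈ 2.6332, λ_+ ≈ 10.7339.


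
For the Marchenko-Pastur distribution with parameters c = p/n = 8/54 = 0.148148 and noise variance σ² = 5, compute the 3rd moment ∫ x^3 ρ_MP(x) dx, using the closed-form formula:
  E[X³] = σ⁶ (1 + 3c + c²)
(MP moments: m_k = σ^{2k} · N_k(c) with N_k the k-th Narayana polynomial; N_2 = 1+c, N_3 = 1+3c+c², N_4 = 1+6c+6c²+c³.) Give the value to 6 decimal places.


E[X³] = σ⁶ (1 + 3c + c²) (third MP moment). With σ² = 5 (so σ⁶ = 125) and c = 8/54 = 0.148148: E[X³] = 125 · (1 + 3·0.148148 + (0.148148)²) = 125 · 1.466392.

So E[X^3] = 183.299040.


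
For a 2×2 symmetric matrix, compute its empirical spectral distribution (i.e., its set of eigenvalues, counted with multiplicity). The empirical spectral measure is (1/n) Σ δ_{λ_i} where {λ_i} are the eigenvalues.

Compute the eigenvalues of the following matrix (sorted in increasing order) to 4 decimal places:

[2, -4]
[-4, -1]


Since M is real symmetric, both eigenvalues are real; they are the roots of det(λI − M) = λ² − (tr M) λ + det M.
tr M = 2 + (-1) = 1.
det M = 2·(-1) − (-4)² = -2 − 16 = -18.
Characteristic polynomial: λ² − λ − 18 = 0.
Discriminant Δ = (tr M)² − 4·det M = 1 − (-72) = 73; √Δ = 8.544004.
λ = (tr M ± √Δ)/2 = (1 ± 8.544004)/2, giving (tr M − √Δ)/2 = -3.7720 and (tr M + √Δ)/2 = 4.7720.

Eigenvalues sorted in increasing order: [-3.7720, 4.7720].


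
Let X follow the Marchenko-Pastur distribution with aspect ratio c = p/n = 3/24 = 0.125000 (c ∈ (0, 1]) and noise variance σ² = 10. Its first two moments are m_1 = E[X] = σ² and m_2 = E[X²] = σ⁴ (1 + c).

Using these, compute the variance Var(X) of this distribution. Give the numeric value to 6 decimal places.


m_1 = E[X] = σ² = 10, so m_1² = 100.
m_2 = E[X²] = σ⁴ (1 + c) = 100 · (1 + 0.125000) = 100 · 1.125000 = 112.500000.
(Note m_2 − m_1² simplifies to c · σ⁴ = 0.125000 · 100.)

Var(X) = m_2 − m_1² = 112.500000 − 100 = 12.500000.


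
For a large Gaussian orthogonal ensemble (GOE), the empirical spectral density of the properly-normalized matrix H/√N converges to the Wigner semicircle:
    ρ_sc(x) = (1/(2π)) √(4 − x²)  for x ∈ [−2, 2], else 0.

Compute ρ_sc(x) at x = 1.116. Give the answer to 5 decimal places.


ρ_sc(x) = (1/(2π)) √(4 − x²). With x = 1.116:
  4 − x² = 4 − (1.116)² = 4 − 1.245456 = 2.754544.
  √(4 − x²) = 1.659682.
  1/(2π) = 0.159155.
  ρ_sc(1.116) = 0.159155 · 1.659682 = 0.264147.

Rounded to 5 decimal places: ρ_sc(1.116) ≈ 0.26415.
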